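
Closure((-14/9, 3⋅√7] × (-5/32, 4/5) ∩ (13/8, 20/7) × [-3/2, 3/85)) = ({13/8, 20/7} × [-5/32, 3/85]) ∪ ([13/8, 20/7] × {-5/32, 3/85}) ∪ ((13/8, 20/7) × (-5/32, 3/85))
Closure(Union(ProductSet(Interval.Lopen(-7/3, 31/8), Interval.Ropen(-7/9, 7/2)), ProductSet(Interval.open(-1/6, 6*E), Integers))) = Union(ProductSet({-7/3, 31/8}, Interval(-7/9, 7/2)), ProductSet(Interval(-7/3, 31/8), {-7/9, 7/2}), ProductSet(Interval.Lopen(-7/3, 31/8), Interval.Ropen(-7/9, 7/2)), ProductSet(Interval(-1/6, 6*E), Complement(Integers, Interval.open(-7/9, 7/2))), ProductSet(Interval.Lopen(-1/6, 6*E), Integers))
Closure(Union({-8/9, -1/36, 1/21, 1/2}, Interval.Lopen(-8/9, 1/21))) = Union({1/2}, Interval(-8/9, 1/21))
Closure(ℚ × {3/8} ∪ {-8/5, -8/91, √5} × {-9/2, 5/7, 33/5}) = (ℝ × {3/8}) ∪ ({-8/5, -8/91, √5} × {-9/2, 5/7, 33/5})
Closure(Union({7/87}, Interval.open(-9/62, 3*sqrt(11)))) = Interval(-9/62, 3*sqrt(11))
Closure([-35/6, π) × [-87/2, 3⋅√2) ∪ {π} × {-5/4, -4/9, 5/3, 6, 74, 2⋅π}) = ({π} × {-5/4, -4/9, 5/3, 6, 74, 2⋅π}) ∪ ({-35/6, π} × [-87/2, 3⋅√2]) ∪ ([-35/6, π] × {-87/2, 3⋅√2}) ∪ ([-35/6, π) × [-87/2, 3⋅√2))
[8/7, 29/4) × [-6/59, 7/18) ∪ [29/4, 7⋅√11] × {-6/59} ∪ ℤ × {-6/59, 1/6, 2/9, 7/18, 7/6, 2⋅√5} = ([8/7, 29/4) × [-6/59, 7/18)) ∪ ([29/4, 7⋅√11] × {-6/59}) ∪ (ℤ × {-6/59, 1/6, 2/9, 7/18, 7/6, 2⋅√5})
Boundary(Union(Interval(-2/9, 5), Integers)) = Union(Complement(Integers, Interval.open(-2/9, 5)), {-2/9})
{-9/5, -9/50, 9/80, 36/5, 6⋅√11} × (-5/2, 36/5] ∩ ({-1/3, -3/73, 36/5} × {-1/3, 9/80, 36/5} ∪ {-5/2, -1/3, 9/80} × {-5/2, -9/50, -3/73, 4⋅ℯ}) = ({9/80} × {-9/50, -3/73}) ∪ ({36/5} × {-1/3, 9/80, 36/5})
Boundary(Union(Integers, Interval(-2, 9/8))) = Union(Complement(Integers, Interval.open(-2, 9/8)), {9/8})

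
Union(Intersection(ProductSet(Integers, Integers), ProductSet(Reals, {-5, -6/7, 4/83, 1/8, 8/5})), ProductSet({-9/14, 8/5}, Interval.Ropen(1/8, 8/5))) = Union(ProductSet({-9/14, 8/5}, Interval.Ropen(1/8, 8/5)), ProductSet(Integers, {-5}))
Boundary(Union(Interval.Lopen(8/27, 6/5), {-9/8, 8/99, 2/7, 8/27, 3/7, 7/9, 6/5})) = {-9/8, 8/99, 2/7, 8/27, 6/5}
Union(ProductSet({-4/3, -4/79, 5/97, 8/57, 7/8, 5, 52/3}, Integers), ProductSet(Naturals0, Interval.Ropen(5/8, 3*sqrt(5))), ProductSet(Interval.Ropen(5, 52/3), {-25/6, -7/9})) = Union(ProductSet({-4/3, -4/79, 5/97, 8/57, 7/8, 5, 52/3}, Integers), ProductSet(Interval.Ropen(5, 52/3), {-25/6, -7/9}), ProductSet(Naturals0, Interval.Ropen(5/8, 3*sqrt(5))))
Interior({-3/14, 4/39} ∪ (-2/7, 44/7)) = (-2/7, 44/7)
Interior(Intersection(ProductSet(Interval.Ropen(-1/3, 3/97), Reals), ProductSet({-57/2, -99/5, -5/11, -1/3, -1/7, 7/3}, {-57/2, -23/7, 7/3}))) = EmptySet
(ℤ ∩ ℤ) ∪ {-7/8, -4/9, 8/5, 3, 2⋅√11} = ℤ ∪ {-7/8, -4/9, 8/5, 2⋅√11}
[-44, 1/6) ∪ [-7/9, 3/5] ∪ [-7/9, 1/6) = [-44, 3/5]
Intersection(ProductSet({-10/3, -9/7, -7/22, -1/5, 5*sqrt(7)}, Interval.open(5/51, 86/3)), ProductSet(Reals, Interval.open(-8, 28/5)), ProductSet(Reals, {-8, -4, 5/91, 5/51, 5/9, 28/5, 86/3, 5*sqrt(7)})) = ProductSet({-10/3, -9/7, -7/22, -1/5, 5*sqrt(7)}, {5/9})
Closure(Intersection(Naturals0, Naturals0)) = Naturals0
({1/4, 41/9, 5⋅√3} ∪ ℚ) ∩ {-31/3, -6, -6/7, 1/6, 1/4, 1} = {-31/3, -6, -6/7, 1/6, 1/4, 1}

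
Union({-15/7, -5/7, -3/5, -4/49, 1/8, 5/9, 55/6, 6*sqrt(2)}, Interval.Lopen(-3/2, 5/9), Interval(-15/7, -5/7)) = Union({55/6, 6*sqrt(2)}, Interval(-15/7, 5/9))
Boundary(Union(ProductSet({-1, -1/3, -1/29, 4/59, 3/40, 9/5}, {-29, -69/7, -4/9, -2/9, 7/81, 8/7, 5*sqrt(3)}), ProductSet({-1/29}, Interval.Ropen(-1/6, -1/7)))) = Union(ProductSet({-1/29}, Interval(-1/6, -1/7)), ProductSet({-1, -1/3, -1/29, 4/59, 3/40, 9/5}, {-29, -69/7, -4/9, -2/9, 7/81, 8/7, 5*sqrt(3)}))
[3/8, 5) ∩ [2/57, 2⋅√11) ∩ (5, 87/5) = ∅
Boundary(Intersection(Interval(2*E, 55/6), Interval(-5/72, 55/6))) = {55/6, 2*E}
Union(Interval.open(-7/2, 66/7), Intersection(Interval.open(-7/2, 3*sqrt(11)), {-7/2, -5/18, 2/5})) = Interval.open(-7/2, 66/7)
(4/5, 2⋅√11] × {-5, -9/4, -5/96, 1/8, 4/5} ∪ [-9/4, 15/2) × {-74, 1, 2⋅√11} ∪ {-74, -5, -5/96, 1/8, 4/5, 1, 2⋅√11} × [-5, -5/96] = ([-9/4, 15/2) × {-74, 1, 2⋅√11}) ∪ ((4/5, 2⋅√11] × {-5, -9/4, -5/96, 1/8, 4/5}) ∪ ({-74, -5, -5/96, 1/8, 4/5, 1, 2⋅√11} × [-5, -5/96])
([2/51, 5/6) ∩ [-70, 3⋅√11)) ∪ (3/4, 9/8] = [2/51, 9/8]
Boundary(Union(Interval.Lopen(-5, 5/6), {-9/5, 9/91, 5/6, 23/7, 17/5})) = {-5, 5/6, 23/7, 17/5}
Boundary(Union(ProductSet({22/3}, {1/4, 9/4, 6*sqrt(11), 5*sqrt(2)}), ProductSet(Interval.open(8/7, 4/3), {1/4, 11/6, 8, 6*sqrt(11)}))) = Union(ProductSet({22/3}, {1/4, 9/4, 6*sqrt(11), 5*sqrt(2)}), ProductSet(Interval(8/7, 4/3), {1/4, 11/6, 8, 6*sqrt(11)}))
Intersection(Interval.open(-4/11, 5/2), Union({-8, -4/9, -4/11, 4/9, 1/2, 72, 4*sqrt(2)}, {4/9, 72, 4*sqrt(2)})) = {4/9, 1/2}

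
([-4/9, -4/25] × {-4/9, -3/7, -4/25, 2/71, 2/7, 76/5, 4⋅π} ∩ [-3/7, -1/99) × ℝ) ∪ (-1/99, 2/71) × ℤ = ((-1/99, 2/71) × ℤ) ∪ ([-3/7, -4/25] × {-4/9, -3/7, -4/25, 2/71, 2/7, 76/5, 4⋅π})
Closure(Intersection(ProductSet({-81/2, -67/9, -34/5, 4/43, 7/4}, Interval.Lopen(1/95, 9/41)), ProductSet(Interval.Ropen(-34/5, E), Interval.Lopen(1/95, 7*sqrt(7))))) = ProductSet({-34/5, 4/43, 7/4}, Interval(1/95, 9/41))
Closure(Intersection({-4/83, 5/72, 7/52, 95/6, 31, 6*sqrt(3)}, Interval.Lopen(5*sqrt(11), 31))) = {31}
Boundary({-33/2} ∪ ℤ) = ℤ ∪ {-33/2}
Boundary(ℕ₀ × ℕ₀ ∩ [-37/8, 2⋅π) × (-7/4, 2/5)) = {0, 1, …, 6} × {0}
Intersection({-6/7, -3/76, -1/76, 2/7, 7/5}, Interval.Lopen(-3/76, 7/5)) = {-1/76, 2/7, 7/5}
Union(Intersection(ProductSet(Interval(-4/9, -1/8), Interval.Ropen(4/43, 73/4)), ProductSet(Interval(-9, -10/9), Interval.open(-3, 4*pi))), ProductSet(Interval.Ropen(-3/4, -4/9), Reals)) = ProductSet(Interval.Ropen(-3/4, -4/9), Reals)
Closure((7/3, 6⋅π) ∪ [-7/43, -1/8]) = [-7/43, -1/8] ∪ [7/3, 6⋅π]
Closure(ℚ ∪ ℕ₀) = ℝ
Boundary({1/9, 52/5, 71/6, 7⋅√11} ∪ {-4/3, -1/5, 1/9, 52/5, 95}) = {-4/3, -1/5, 1/9, 52/5, 71/6, 95, 7⋅√11}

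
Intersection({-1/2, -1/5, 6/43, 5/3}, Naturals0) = EmptySet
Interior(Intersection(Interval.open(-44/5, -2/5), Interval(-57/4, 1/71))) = Interval.open(-44/5, -2/5)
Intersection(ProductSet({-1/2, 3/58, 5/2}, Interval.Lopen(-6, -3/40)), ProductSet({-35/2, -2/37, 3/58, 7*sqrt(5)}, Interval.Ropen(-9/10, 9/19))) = ProductSet({3/58}, Interval(-9/10, -3/40))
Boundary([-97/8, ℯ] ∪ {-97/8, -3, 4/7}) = {-97/8, ℯ}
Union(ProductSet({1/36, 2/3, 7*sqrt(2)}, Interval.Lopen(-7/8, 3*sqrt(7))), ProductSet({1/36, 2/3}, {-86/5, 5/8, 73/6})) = Union(ProductSet({1/36, 2/3}, {-86/5, 5/8, 73/6}), ProductSet({1/36, 2/3, 7*sqrt(2)}, Interval.Lopen(-7/8, 3*sqrt(7))))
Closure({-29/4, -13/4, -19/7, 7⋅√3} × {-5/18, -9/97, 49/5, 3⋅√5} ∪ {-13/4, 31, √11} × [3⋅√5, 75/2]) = ({-13/4, 31, √11} × [3⋅√5, 75/2]) ∪ ({-29/4, -13/4, -19/7, 7⋅√3} × {-5/18, -9/97, 49/5, 3⋅√5})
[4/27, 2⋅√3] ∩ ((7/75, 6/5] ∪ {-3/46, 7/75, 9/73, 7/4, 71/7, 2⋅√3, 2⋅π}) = [4/27, 6/5] ∪ {7/4, 2⋅√3}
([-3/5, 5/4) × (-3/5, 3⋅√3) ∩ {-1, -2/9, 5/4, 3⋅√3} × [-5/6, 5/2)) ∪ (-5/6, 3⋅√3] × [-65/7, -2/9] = ({-2/9} × (-3/5, 5/2)) ∪ ((-5/6, 3⋅√3] × [-65/7, -2/9])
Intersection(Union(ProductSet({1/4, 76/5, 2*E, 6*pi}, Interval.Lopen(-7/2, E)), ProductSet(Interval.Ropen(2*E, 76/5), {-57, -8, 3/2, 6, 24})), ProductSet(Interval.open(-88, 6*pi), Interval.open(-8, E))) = Union(ProductSet({1/4, 76/5, 2*E}, Interval.open(-7/2, E)), ProductSet(Interval.Ropen(2*E, 76/5), {3/2}))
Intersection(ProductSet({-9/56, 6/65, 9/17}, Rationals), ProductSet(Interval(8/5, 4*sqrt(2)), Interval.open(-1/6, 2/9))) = EmptySet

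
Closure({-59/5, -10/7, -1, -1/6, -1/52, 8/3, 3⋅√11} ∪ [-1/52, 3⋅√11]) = {-59/5, -10/7, -1, -1/6} ∪ [-1/52, 3⋅√11]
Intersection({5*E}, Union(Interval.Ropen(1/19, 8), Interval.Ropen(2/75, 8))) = EmptySet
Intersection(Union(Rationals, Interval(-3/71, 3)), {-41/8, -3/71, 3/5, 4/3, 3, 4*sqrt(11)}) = {-41/8, -3/71, 3/5, 4/3, 3}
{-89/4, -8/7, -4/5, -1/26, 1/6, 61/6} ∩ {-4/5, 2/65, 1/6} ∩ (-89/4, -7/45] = {-4/5}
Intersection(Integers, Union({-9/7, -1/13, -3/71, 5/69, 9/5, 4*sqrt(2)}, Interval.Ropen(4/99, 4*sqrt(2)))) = Range(1, 6, 1)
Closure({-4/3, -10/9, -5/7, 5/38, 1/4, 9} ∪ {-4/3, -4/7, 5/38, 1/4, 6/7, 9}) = {-4/3, -10/9, -5/7, -4/7, 5/38, 1/4, 6/7, 9}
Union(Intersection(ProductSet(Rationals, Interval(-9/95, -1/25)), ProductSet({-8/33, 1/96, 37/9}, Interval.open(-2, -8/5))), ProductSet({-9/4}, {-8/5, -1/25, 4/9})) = ProductSet({-9/4}, {-8/5, -1/25, 4/9})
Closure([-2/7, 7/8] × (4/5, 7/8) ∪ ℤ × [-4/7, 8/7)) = (ℤ × [-4/7, 8/7]) ∪ ([-2/7, 7/8] × [4/5, 7/8])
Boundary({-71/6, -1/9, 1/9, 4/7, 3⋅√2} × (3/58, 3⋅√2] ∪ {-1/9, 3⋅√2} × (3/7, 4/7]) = {-71/6, -1/9, 1/9, 4/7, 3⋅√2} × [3/58, 3⋅√2]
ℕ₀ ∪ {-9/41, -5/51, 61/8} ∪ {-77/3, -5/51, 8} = {-77/3, -9/41, -5/51, 61/8} ∪ ℕ₀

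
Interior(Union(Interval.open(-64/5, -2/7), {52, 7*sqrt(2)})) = Interval.open(-64/5, -2/7)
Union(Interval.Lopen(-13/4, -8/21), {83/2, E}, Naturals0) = Union({83/2, E}, Interval.Lopen(-13/4, -8/21), Naturals0)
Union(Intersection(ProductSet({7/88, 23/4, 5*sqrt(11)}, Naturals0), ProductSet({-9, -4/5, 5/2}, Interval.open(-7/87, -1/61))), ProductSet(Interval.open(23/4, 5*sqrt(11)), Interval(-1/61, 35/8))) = ProductSet(Interval.open(23/4, 5*sqrt(11)), Interval(-1/61, 35/8))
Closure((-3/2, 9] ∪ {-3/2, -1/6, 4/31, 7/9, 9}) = [-3/2, 9]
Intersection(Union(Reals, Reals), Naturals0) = Naturals0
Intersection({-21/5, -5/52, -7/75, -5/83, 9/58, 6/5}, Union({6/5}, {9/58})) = {9/58, 6/5}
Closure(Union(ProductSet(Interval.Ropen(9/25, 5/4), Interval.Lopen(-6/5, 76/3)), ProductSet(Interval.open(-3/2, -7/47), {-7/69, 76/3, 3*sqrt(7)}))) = Union(ProductSet({9/25, 5/4}, Interval(-6/5, 76/3)), ProductSet(Interval(-3/2, -7/47), {-7/69, 76/3, 3*sqrt(7)}), ProductSet(Interval(9/25, 5/4), {-6/5, 76/3}), ProductSet(Interval.Ropen(9/25, 5/4), Interval.Lopen(-6/5, 76/3)))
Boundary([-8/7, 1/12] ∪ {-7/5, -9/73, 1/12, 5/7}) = {-7/5, -8/7, 1/12, 5/7}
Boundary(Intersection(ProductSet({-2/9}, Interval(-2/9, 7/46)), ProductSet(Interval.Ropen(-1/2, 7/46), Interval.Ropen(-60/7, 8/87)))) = ProductSet({-2/9}, Interval(-2/9, 8/87))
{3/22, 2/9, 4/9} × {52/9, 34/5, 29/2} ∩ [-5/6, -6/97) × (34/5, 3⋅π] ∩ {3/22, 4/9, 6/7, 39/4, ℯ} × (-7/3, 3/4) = ∅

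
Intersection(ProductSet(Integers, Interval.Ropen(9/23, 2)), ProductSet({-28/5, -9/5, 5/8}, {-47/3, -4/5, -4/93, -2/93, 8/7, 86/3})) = EmptySet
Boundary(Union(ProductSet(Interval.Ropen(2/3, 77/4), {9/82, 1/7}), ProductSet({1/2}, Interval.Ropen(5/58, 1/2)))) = Union(ProductSet({1/2}, Interval(5/58, 1/2)), ProductSet(Interval(2/3, 77/4), {9/82, 1/7}))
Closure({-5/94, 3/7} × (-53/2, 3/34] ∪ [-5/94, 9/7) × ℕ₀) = ([-5/94, 9/7] × ℕ₀) ∪ ({-5/94, 3/7} × [-53/2, 3/34])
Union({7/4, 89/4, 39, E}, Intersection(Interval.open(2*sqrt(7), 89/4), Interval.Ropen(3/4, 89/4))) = Union({7/4, 39, E}, Interval.Lopen(2*sqrt(7), 89/4))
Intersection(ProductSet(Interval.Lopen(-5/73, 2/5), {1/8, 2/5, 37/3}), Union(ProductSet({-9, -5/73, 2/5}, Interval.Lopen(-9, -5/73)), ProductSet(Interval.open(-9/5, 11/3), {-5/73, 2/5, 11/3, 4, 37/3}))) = ProductSet(Interval.Lopen(-5/73, 2/5), {2/5, 37/3})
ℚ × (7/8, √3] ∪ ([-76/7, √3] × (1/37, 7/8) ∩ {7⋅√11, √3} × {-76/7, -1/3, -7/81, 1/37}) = ℚ × (7/8, √3]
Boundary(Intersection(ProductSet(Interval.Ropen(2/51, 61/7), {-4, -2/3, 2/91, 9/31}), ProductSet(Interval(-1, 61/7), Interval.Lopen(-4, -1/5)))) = ProductSet(Interval(2/51, 61/7), {-2/3})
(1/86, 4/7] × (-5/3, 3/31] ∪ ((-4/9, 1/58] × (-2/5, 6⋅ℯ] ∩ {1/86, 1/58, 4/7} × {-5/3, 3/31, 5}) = ({1/86, 1/58} × {3/31, 5}) ∪ ((1/86, 4/7] × (-5/3, 3/31])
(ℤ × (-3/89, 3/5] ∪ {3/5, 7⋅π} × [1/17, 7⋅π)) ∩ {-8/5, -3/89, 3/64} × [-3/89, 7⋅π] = ∅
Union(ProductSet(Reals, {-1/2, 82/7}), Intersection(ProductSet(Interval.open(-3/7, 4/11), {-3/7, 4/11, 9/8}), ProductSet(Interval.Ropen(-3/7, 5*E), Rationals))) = Union(ProductSet(Interval.open(-3/7, 4/11), {-3/7, 4/11, 9/8}), ProductSet(Reals, {-1/2, 82/7}))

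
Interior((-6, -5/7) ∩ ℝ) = (-6, -5/7)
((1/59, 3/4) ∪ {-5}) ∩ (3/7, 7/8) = (3/7, 3/4)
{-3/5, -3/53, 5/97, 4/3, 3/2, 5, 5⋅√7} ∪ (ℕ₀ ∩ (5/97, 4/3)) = {-3/5, -3/53, 5/97, 4/3, 3/2, 5, 5⋅√7} ∪ {1}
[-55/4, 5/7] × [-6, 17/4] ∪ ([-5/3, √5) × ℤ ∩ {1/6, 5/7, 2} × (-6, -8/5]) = ({1/6, 5/7, 2} × {-5, -4, -3, -2}) ∪ ([-55/4, 5/7] × [-6, 17/4])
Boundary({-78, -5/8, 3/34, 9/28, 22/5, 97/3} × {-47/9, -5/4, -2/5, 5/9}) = {-78, -5/8, 3/34, 9/28, 22/5, 97/3} × {-47/9, -5/4, -2/5, 5/9}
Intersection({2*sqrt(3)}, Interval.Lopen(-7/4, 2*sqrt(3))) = {2*sqrt(3)}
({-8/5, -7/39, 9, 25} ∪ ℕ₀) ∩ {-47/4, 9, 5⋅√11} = {9}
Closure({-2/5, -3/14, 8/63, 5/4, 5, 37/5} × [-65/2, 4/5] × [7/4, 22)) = {-2/5, -3/14, 8/63, 5/4, 5, 37/5} × [-65/2, 4/5] × [7/4, 22]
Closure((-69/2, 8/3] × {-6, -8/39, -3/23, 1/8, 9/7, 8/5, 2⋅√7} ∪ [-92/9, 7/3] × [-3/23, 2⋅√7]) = ([-92/9, 7/3] × [-3/23, 2⋅√7]) ∪ ([-69/2, 8/3] × {-6, -8/39, -3/23, 1/8, 9/7, 8/5, 2⋅√7})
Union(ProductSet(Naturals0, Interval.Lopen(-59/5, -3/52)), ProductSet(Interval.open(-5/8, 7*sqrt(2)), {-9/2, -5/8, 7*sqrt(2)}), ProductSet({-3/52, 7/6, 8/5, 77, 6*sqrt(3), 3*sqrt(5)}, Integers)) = Union(ProductSet({-3/52, 7/6, 8/5, 77, 6*sqrt(3), 3*sqrt(5)}, Integers), ProductSet(Interval.open(-5/8, 7*sqrt(2)), {-9/2, -5/8, 7*sqrt(2)}), ProductSet(Naturals0, Interval.Lopen(-59/5, -3/52)))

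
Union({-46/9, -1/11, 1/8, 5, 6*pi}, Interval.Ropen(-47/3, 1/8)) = Union({5, 6*pi}, Interval(-47/3, 1/8))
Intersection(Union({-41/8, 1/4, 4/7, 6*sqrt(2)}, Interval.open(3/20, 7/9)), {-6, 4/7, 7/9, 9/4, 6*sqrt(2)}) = {4/7, 6*sqrt(2)}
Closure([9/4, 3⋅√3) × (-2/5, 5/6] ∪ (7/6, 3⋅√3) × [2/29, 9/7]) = ({3⋅√3} × [-2/5, 5/6]) ∪ ([9/4, 3⋅√3] × {-2/5}) ∪ ({9/4, 3⋅√3} × [-2/5, 2/29]) ∪ ([7/6, 3⋅√3] × [2/29, 9/7]) ∪ ([9/4, 3⋅√3) × (-2/5, 5/6])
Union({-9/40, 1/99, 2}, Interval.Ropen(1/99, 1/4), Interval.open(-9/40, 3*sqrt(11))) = Interval.Ropen(-9/40, 3*sqrt(11))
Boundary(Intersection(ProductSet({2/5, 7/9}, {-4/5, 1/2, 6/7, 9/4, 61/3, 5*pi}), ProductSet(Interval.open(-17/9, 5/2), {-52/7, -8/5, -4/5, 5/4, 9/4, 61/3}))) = ProductSet({2/5, 7/9}, {-4/5, 9/4, 61/3})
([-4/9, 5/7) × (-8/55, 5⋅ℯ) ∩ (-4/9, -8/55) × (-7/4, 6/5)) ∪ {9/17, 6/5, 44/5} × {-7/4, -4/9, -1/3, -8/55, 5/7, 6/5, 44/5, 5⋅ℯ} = ((-4/9, -8/55) × (-8/55, 6/5)) ∪ ({9/17, 6/5, 44/5} × {-7/4, -4/9, -1/3, -8/55, 5/7, 6/5, 44/5, 5⋅ℯ})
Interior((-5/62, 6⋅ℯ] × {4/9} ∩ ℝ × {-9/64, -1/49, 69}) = ∅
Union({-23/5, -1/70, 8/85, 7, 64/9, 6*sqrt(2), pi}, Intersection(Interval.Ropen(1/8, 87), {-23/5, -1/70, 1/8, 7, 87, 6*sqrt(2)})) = {-23/5, -1/70, 8/85, 1/8, 7, 64/9, 6*sqrt(2), pi}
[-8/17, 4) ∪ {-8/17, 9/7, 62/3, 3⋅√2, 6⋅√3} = [-8/17, 4) ∪ {62/3, 3⋅√2, 6⋅√3}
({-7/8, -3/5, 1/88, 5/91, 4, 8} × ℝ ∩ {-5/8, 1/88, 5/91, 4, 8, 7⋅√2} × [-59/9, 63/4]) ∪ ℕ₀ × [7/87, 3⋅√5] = ({1/88, 5/91, 4, 8} × [-59/9, 63/4]) ∪ (ℕ₀ × [7/87, 3⋅√5])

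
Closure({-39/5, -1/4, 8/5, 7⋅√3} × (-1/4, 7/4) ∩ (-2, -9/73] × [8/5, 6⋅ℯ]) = {-1/4} × [8/5, 7/4]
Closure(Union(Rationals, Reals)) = Reals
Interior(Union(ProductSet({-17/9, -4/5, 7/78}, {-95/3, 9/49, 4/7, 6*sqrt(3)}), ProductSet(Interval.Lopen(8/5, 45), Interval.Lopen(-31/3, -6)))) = ProductSet(Interval.open(8/5, 45), Interval.open(-31/3, -6))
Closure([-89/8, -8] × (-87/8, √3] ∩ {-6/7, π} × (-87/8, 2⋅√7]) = ∅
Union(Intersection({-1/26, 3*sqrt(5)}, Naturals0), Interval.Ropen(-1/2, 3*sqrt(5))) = Interval.Ropen(-1/2, 3*sqrt(5))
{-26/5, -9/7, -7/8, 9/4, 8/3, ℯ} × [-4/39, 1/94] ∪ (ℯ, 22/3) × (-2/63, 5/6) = ((ℯ, 22/3) × (-2/63, 5/6)) ∪ ({-26/5, -9/7, -7/8, 9/4, 8/3, ℯ} × [-4/39, 1/94])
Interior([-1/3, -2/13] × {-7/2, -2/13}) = ∅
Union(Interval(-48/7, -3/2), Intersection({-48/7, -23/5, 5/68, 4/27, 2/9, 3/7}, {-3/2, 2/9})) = Union({2/9}, Interval(-48/7, -3/2))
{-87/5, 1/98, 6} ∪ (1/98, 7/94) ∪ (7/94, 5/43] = {-87/5, 6} ∪ [1/98, 7/94) ∪ (7/94, 5/43]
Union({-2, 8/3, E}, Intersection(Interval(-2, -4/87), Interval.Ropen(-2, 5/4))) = Union({8/3, E}, Interval(-2, -4/87))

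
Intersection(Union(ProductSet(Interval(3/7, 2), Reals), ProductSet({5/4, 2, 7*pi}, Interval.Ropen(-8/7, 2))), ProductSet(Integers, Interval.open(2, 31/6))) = ProductSet(Range(1, 3, 1), Interval.open(2, 31/6))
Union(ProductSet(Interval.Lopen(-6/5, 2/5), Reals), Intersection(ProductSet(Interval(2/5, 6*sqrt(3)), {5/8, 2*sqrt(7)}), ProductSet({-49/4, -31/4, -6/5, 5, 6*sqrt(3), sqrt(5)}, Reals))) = Union(ProductSet({5, 6*sqrt(3), sqrt(5)}, {5/8, 2*sqrt(7)}), ProductSet(Interval.Lopen(-6/5, 2/5), Reals))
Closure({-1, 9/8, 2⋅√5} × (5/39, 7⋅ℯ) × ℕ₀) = {-1, 9/8, 2⋅√5} × [5/39, 7⋅ℯ] × ℕ₀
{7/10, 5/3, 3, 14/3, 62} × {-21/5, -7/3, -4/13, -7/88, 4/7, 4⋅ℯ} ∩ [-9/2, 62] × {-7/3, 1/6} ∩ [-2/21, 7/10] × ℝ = {7/10} × {-7/3}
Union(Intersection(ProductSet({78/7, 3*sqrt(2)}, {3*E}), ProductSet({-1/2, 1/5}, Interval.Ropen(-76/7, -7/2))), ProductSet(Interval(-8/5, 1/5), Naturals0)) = ProductSet(Interval(-8/5, 1/5), Naturals0)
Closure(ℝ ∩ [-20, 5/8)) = [-20, 5/8]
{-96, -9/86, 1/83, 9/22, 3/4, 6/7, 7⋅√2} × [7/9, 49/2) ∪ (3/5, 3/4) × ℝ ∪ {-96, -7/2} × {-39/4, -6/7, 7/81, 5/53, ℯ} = ((3/5, 3/4) × ℝ) ∪ ({-96, -7/2} × {-39/4, -6/7, 7/81, 5/53, ℯ}) ∪ ({-96, -9/86, 1/83, 9/22, 3/4, 6/7, 7⋅√2} × [7/9, 49/2))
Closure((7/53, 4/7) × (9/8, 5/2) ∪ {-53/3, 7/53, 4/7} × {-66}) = ({-53/3, 7/53, 4/7} × {-66}) ∪ ({7/53, 4/7} × [9/8, 5/2]) ∪ ([7/53, 4/7] × {9/8, 5/2}) ∪ ((7/53, 4/7) × (9/8, 5/2))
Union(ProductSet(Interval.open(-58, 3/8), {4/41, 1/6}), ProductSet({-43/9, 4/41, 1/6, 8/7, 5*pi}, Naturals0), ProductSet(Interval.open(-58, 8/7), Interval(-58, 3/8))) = Union(ProductSet({-43/9, 4/41, 1/6, 8/7, 5*pi}, Naturals0), ProductSet(Interval.open(-58, 8/7), Interval(-58, 3/8)))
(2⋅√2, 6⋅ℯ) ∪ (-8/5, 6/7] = (-8/5, 6/7] ∪ (2⋅√2, 6⋅ℯ)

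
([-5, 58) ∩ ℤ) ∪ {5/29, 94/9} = {-5, -4, …, 57} ∪ {5/29, 94/9}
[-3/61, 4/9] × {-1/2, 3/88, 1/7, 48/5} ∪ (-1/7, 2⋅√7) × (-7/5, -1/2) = ([-3/61, 4/9] × {-1/2, 3/88, 1/7, 48/5}) ∪ ((-1/7, 2⋅√7) × (-7/5, -1/2))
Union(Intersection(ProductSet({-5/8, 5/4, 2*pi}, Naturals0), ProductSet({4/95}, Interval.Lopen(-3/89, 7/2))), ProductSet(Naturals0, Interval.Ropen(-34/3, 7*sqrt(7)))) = ProductSet(Naturals0, Interval.Ropen(-34/3, 7*sqrt(7)))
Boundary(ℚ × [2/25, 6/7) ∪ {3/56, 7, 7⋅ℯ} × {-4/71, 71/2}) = (ℝ × [2/25, 6/7]) ∪ ({3/56, 7, 7⋅ℯ} × {-4/71, 71/2})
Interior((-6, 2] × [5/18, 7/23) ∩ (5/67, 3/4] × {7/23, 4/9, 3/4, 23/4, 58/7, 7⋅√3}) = ∅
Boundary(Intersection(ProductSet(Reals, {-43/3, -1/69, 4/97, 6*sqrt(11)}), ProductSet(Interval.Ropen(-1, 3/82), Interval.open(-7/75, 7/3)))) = ProductSet(Interval(-1, 3/82), {-1/69, 4/97})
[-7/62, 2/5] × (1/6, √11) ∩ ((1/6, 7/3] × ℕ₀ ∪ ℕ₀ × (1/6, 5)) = ((1/6, 2/5] × {1, 2, 3}) ∪ ({0} × (1/6, √11))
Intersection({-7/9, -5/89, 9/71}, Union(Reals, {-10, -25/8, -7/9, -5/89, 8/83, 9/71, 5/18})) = {-7/9, -5/89, 9/71}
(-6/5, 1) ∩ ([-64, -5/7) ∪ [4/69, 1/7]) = (-6/5, -5/7) ∪ [4/69, 1/7]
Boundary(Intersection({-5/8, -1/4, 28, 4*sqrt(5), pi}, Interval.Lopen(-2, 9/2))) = {-5/8, -1/4, pi}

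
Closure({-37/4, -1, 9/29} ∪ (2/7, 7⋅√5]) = {-37/4, -1} ∪ [2/7, 7⋅√5]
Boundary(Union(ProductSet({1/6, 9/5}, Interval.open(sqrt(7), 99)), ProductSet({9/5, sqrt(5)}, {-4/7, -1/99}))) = Union(ProductSet({1/6, 9/5}, Interval(sqrt(7), 99)), ProductSet({9/5, sqrt(5)}, {-4/7, -1/99}))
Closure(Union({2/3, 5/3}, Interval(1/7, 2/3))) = Union({5/3}, Interval(1/7, 2/3))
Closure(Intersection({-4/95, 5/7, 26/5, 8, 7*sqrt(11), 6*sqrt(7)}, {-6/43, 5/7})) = {5/7}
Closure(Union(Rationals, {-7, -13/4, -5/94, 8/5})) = Reals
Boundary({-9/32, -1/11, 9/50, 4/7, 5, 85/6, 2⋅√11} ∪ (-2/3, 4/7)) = {-2/3, 4/7, 5, 85/6, 2⋅√11}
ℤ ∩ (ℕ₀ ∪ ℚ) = ℤ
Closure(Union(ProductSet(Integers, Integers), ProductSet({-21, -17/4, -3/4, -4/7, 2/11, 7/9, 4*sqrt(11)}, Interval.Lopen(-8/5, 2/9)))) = Union(ProductSet({-21, -17/4, -3/4, -4/7, 2/11, 7/9, 4*sqrt(11)}, Interval(-8/5, 2/9)), ProductSet(Integers, Integers))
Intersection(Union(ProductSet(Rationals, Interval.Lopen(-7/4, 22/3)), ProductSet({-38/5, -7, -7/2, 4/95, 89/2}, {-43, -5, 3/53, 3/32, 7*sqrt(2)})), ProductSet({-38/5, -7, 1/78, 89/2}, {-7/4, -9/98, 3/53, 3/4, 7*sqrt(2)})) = Union(ProductSet({-38/5, -7, 89/2}, {3/53, 7*sqrt(2)}), ProductSet({-38/5, -7, 1/78, 89/2}, {-9/98, 3/53, 3/4}))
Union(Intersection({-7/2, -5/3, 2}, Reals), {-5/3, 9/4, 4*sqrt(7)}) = {-7/2, -5/3, 2, 9/4, 4*sqrt(7)}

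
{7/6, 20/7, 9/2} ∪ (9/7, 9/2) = {7/6} ∪ (9/7, 9/2]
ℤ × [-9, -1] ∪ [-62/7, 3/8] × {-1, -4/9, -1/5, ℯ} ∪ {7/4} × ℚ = ({7/4} × ℚ) ∪ (ℤ × [-9, -1]) ∪ ([-62/7, 3/8] × {-1, -4/9, -1/5, ℯ})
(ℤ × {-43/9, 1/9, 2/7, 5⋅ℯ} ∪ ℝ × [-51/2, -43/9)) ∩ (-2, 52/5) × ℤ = (-2, 52/5) × {-25, -24, …, -5}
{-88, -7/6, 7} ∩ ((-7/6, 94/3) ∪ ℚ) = {-88, -7/6, 7}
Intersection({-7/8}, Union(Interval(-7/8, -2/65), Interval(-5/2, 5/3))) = {-7/8}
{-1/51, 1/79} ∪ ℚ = ℚ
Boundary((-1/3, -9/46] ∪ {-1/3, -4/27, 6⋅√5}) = {-1/3, -9/46, -4/27, 6⋅√5}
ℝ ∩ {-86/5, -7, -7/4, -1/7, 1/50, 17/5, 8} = {-86/5, -7, -7/4, -1/7, 1/50, 17/5, 8}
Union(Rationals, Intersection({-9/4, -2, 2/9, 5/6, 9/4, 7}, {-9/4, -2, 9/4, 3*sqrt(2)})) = Rationals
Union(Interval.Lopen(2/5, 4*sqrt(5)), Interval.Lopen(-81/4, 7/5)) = Interval.Lopen(-81/4, 4*sqrt(5))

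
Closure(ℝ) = ℝ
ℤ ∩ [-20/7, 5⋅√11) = {-2, -1, …, 16}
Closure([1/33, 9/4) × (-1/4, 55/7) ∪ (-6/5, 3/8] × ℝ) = ([-6/5, 3/8] × ℝ) ∪ ({9/4} × [-1/4, 55/7]) ∪ ([3/8, 9/4] × {-1/4, 55/7}) ∪ ([1/33, 9/4) × (-1/4, 55/7))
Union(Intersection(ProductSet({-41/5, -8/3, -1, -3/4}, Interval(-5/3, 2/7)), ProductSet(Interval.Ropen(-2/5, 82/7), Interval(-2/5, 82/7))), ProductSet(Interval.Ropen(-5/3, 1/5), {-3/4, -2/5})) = ProductSet(Interval.Ropen(-5/3, 1/5), {-3/4, -2/5})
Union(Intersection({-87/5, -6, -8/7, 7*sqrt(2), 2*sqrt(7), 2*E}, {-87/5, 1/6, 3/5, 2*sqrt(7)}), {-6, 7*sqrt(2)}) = {-87/5, -6, 7*sqrt(2), 2*sqrt(7)}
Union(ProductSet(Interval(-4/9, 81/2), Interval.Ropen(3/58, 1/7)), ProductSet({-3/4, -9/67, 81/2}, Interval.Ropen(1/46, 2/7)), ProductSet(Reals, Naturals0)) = Union(ProductSet({-3/4, -9/67, 81/2}, Interval.Ropen(1/46, 2/7)), ProductSet(Interval(-4/9, 81/2), Interval.Ropen(3/58, 1/7)), ProductSet(Reals, Naturals0))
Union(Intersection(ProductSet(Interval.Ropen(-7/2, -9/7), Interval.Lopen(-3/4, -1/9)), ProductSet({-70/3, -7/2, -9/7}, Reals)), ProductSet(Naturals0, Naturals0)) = Union(ProductSet({-7/2}, Interval.Lopen(-3/4, -1/9)), ProductSet(Naturals0, Naturals0))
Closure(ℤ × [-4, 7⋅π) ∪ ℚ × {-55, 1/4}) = (ℝ × {-55, 1/4}) ∪ (ℤ × [-4, 7⋅π])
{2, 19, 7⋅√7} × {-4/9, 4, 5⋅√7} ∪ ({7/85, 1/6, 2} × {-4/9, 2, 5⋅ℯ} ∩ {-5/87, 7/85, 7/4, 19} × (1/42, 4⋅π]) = ({7/85} × {2}) ∪ ({2, 19, 7⋅√7} × {-4/9, 4, 5⋅√7})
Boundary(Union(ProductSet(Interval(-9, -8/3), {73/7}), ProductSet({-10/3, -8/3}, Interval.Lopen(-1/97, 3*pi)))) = Union(ProductSet({-10/3, -8/3}, Interval(-1/97, 3*pi)), ProductSet(Interval(-9, -8/3), {73/7}))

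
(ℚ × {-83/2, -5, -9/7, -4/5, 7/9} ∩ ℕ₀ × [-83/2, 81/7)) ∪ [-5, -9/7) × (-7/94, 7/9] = (ℕ₀ × {-83/2, -5, -9/7, -4/5, 7/9}) ∪ ([-5, -9/7) × (-7/94, 7/9])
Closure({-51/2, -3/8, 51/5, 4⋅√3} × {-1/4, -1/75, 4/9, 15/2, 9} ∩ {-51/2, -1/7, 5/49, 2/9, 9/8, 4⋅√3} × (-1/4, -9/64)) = ∅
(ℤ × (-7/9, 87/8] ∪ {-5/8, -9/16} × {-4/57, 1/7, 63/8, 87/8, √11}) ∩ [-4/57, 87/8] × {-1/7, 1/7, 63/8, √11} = {0, 1, …, 10} × {-1/7, 1/7, 63/8, √11}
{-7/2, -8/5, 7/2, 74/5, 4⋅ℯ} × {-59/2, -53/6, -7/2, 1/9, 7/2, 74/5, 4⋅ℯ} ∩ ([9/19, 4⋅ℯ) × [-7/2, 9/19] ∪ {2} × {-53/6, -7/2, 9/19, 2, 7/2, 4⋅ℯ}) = {7/2} × {-7/2, 1/9}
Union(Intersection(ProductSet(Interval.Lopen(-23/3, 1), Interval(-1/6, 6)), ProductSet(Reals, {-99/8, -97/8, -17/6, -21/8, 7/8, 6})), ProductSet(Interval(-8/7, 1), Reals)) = Union(ProductSet(Interval.Lopen(-23/3, 1), {7/8, 6}), ProductSet(Interval(-8/7, 1), Reals))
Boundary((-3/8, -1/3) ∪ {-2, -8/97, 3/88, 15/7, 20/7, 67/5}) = {-2, -3/8, -1/3, -8/97, 3/88, 15/7, 20/7, 67/5}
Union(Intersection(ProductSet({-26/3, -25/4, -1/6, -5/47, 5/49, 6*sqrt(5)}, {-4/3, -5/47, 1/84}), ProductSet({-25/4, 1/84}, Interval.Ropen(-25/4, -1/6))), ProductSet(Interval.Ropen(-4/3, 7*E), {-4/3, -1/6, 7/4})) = Union(ProductSet({-25/4}, {-4/3}), ProductSet(Interval.Ropen(-4/3, 7*E), {-4/3, -1/6, 7/4}))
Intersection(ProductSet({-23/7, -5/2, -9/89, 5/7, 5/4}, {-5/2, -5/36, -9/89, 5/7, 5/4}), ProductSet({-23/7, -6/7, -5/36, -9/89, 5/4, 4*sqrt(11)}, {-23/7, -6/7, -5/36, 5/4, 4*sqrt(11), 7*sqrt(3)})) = ProductSet({-23/7, -9/89, 5/4}, {-5/36, 5/4})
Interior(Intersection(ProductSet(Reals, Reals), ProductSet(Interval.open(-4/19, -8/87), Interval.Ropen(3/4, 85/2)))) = ProductSet(Interval.open(-4/19, -8/87), Interval.open(3/4, 85/2))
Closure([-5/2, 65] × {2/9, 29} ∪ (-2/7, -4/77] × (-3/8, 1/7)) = ({-2/7, -4/77} × [-3/8, 1/7]) ∪ ([-5/2, 65] × {2/9, 29}) ∪ ([-2/7, -4/77] × {-3/8, 1/7}) ∪ ((-2/7, -4/77] × (-3/8, 1/7))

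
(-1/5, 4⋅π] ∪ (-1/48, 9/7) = (-1/5, 4⋅π]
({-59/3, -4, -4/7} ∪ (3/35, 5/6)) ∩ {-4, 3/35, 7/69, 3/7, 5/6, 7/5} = {-4, 7/69, 3/7}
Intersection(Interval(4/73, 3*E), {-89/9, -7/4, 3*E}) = {3*E}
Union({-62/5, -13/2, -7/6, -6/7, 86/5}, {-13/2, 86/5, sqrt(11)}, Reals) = Reals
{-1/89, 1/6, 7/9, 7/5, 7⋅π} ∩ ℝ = {-1/89, 1/6, 7/9, 7/5, 7⋅π}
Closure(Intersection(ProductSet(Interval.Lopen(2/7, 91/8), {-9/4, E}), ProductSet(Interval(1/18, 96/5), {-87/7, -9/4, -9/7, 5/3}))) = ProductSet(Interval(2/7, 91/8), {-9/4})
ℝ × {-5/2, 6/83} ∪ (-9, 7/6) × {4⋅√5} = (ℝ × {-5/2, 6/83}) ∪ ((-9, 7/6) × {4⋅√5})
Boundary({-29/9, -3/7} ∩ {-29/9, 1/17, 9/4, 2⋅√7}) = {-29/9}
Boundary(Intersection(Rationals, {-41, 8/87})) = {-41, 8/87}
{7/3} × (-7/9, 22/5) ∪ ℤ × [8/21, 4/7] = (ℤ × [8/21, 4/7]) ∪ ({7/3} × (-7/9, 22/5))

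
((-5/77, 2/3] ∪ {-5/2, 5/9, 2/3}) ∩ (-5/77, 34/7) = (-5/77, 2/3]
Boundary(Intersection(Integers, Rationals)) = Integers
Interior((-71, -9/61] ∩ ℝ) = (-71, -9/61)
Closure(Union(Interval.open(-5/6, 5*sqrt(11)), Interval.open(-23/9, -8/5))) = Union(Interval(-23/9, -8/5), Interval(-5/6, 5*sqrt(11)))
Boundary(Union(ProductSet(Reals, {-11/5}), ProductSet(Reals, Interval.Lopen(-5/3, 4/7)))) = ProductSet(Reals, {-11/5, -5/3, 4/7})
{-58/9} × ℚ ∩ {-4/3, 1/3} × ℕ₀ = ∅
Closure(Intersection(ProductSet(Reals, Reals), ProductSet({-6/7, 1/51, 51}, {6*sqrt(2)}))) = ProductSet({-6/7, 1/51, 51}, {6*sqrt(2)})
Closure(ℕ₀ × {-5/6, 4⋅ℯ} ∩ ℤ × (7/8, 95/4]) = ℕ₀ × {4⋅ℯ}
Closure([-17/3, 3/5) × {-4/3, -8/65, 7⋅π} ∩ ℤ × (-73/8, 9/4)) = {-5, -4, …, 0} × {-4/3, -8/65}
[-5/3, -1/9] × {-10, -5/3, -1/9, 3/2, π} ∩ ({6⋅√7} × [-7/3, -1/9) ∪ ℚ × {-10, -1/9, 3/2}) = (ℚ ∩ [-5/3, -1/9]) × {-10, -1/9, 3/2}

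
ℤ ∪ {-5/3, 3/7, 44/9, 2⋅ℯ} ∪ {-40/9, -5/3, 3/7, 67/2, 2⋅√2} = ℤ ∪ {-40/9, -5/3, 3/7, 44/9, 67/2, 2⋅√2, 2⋅ℯ}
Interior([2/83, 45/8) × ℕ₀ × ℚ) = ∅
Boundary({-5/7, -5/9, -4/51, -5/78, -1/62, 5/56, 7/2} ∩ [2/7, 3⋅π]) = {7/2}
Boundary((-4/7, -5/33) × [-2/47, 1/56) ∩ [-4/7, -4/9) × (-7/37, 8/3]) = ({-4/7, -4/9} × [-2/47, 1/56]) ∪ ([-4/7, -4/9] × {-2/47, 1/56})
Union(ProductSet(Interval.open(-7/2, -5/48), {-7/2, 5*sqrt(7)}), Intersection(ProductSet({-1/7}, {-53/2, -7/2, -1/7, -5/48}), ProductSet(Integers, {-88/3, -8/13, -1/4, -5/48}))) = ProductSet(Interval.open(-7/2, -5/48), {-7/2, 5*sqrt(7)})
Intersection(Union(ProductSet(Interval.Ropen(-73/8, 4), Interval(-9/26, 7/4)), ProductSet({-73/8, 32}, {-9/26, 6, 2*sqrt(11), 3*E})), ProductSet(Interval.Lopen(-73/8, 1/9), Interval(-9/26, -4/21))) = ProductSet(Interval.Lopen(-73/8, 1/9), Interval(-9/26, -4/21))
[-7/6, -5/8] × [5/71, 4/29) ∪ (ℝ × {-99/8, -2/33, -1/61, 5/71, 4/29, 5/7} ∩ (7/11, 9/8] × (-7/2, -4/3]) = [-7/6, -5/8] × [5/71, 4/29)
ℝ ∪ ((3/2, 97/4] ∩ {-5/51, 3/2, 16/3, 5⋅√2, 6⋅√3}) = ℝ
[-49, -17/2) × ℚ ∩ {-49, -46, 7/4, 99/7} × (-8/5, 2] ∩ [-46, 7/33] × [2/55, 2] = {-46} × (ℚ ∩ [2/55, 2])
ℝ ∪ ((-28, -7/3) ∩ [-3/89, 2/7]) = ℝ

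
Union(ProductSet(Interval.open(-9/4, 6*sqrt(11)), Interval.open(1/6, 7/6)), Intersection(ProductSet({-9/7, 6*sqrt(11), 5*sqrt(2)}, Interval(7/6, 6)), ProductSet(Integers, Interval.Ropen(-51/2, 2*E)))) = ProductSet(Interval.open(-9/4, 6*sqrt(11)), Interval.open(1/6, 7/6))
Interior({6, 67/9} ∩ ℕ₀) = ∅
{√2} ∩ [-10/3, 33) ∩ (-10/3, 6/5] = ∅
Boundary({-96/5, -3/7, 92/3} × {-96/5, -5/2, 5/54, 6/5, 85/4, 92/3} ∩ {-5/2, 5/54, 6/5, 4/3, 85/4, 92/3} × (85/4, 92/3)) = ∅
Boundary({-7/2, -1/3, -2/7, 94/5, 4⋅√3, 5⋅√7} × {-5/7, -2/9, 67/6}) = {-7/2, -1/3, -2/7, 94/5, 4⋅√3, 5⋅√7} × {-5/7, -2/9, 67/6}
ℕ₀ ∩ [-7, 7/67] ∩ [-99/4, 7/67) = {0}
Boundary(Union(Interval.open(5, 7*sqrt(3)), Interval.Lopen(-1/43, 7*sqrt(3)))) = {-1/43, 7*sqrt(3)}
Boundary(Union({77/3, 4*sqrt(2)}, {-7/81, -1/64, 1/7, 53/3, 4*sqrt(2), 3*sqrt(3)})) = {-7/81, -1/64, 1/7, 53/3, 77/3, 4*sqrt(2), 3*sqrt(3)}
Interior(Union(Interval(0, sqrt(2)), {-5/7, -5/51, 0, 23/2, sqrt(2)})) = Interval.open(0, sqrt(2))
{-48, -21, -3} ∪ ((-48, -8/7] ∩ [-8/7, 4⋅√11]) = {-48, -21, -3, -8/7}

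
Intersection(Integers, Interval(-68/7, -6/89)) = Range(-9, 0, 1)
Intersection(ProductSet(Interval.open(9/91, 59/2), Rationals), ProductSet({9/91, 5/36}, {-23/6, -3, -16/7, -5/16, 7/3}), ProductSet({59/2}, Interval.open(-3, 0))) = EmptySet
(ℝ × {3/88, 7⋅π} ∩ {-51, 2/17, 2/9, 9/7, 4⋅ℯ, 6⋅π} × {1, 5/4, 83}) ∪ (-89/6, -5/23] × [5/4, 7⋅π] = (-89/6, -5/23] × [5/4, 7⋅π]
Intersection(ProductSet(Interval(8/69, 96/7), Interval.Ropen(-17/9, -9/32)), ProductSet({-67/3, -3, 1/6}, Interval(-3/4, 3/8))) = ProductSet({1/6}, Interval.Ropen(-3/4, -9/32))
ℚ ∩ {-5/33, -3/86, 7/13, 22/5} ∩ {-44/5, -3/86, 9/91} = {-3/86}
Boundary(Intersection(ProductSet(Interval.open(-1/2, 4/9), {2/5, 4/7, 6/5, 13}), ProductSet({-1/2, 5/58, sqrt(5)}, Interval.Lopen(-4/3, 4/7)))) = ProductSet({5/58}, {2/5, 4/7})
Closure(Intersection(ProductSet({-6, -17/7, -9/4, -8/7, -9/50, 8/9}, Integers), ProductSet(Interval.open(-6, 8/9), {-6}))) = ProductSet({-17/7, -9/4, -8/7, -9/50}, {-6})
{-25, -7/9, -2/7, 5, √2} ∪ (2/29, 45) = {-25, -7/9, -2/7} ∪ (2/29, 45)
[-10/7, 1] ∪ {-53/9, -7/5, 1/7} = {-53/9} ∪ [-10/7, 1]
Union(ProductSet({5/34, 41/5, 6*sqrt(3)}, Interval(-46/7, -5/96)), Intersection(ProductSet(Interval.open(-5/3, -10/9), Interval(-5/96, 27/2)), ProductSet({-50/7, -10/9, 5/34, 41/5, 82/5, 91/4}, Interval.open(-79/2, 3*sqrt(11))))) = ProductSet({5/34, 41/5, 6*sqrt(3)}, Interval(-46/7, -5/96))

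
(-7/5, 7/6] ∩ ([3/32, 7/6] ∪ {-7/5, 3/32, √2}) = [3/32, 7/6]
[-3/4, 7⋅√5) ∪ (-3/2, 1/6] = (-3/2, 7⋅√5)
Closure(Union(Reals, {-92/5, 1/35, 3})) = Reals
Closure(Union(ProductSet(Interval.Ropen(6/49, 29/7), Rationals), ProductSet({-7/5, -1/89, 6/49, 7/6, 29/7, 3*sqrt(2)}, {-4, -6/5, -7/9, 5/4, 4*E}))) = Union(ProductSet({-7/5, -1/89, 6/49, 7/6, 29/7, 3*sqrt(2)}, {-4, -6/5, -7/9, 5/4, 4*E}), ProductSet(Interval(6/49, 29/7), Reals))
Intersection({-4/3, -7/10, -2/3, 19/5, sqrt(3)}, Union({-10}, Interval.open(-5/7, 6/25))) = {-7/10, -2/3}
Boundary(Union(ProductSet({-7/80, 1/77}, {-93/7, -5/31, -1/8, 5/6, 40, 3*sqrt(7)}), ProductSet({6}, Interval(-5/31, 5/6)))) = Union(ProductSet({6}, Interval(-5/31, 5/6)), ProductSet({-7/80, 1/77}, {-93/7, -5/31, -1/8, 5/6, 40, 3*sqrt(7)}))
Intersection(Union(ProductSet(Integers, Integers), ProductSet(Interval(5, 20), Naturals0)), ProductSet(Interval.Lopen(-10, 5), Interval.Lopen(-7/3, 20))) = ProductSet(Range(-9, 6, 1), Range(-2, 21, 1))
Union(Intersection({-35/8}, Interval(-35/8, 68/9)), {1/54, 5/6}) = {-35/8, 1/54, 5/6}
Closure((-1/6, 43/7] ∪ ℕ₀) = [-1/6, 43/7] ∪ ℕ₀ ∪ (ℕ₀ \ (-1/6, 43/7))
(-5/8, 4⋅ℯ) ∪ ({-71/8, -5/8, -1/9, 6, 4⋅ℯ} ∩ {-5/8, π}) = [-5/8, 4⋅ℯ)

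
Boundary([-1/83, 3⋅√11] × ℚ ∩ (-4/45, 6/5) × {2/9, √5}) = [-1/83, 6/5] × {2/9}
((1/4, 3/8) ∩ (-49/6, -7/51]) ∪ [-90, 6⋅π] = [-90, 6⋅π]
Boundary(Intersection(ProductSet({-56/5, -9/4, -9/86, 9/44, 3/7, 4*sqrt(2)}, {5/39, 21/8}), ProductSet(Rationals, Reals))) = ProductSet({-56/5, -9/4, -9/86, 9/44, 3/7}, {5/39, 21/8})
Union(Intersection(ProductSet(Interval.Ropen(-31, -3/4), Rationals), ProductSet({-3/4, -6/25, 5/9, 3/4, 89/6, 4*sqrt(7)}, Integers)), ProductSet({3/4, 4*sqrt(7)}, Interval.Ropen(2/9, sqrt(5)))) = ProductSet({3/4, 4*sqrt(7)}, Interval.Ropen(2/9, sqrt(5)))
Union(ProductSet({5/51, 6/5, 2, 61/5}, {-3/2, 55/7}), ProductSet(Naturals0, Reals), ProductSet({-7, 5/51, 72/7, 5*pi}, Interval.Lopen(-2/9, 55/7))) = Union(ProductSet({-7, 5/51, 72/7, 5*pi}, Interval.Lopen(-2/9, 55/7)), ProductSet({5/51, 6/5, 2, 61/5}, {-3/2, 55/7}), ProductSet(Naturals0, Reals))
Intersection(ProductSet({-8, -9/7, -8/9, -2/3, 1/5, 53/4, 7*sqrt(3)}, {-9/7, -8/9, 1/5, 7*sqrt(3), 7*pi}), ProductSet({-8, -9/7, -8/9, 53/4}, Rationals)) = ProductSet({-8, -9/7, -8/9, 53/4}, {-9/7, -8/9, 1/5})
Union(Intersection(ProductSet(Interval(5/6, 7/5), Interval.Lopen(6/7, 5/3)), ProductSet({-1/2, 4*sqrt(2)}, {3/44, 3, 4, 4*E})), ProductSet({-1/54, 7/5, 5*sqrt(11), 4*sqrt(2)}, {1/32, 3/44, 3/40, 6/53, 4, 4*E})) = ProductSet({-1/54, 7/5, 5*sqrt(11), 4*sqrt(2)}, {1/32, 3/44, 3/40, 6/53, 4, 4*E})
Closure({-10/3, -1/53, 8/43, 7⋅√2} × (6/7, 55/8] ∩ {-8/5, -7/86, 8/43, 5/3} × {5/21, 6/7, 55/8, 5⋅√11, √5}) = {8/43} × {55/8, √5}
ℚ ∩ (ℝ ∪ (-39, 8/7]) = ℚ ∩ (-∞, ∞)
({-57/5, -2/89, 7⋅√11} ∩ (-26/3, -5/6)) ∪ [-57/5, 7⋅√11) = [-57/5, 7⋅√11)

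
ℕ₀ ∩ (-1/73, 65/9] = {0, 1, …, 7}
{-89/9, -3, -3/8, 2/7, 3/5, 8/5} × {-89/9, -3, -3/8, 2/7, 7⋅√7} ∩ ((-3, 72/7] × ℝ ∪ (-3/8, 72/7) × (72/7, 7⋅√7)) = {-3/8, 2/7, 3/5, 8/5} × {-89/9, -3, -3/8, 2/7, 7⋅√7}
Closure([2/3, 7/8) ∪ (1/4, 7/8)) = [1/4, 7/8]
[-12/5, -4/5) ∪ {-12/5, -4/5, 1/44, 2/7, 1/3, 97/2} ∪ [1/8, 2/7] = [-12/5, -4/5] ∪ {1/44, 1/3, 97/2} ∪ [1/8, 2/7]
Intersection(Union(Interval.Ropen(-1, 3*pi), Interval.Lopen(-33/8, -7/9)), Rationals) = Intersection(Interval.open(-33/8, 3*pi), Rationals)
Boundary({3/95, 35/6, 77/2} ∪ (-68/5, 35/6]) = {-68/5, 35/6, 77/2}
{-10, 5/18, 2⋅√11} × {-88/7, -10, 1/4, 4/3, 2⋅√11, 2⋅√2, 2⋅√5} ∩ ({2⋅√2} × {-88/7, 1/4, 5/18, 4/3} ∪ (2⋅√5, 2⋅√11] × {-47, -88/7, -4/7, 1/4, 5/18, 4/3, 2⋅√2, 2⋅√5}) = {2⋅√11} × {-88/7, 1/4, 4/3, 2⋅√2, 2⋅√5}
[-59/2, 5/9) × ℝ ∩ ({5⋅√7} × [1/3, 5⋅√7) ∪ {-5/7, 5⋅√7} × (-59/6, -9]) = {-5/7} × (-59/6, -9]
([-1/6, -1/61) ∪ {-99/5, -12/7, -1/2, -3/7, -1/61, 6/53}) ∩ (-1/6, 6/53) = (-1/6, -1/61]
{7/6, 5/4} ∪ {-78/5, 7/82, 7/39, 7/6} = {-78/5, 7/82, 7/39, 7/6, 5/4}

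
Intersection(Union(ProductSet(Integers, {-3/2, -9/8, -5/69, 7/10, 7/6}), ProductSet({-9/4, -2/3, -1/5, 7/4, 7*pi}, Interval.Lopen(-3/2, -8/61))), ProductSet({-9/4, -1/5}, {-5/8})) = ProductSet({-9/4, -1/5}, {-5/8})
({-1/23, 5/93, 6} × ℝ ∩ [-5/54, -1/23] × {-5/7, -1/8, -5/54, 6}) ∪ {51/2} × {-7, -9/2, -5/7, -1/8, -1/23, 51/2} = ({-1/23} × {-5/7, -1/8, -5/54, 6}) ∪ ({51/2} × {-7, -9/2, -5/7, -1/8, -1/23, 51/2})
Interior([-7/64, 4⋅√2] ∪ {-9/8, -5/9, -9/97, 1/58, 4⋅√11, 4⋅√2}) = (-7/64, 4⋅√2)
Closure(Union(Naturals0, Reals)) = Reals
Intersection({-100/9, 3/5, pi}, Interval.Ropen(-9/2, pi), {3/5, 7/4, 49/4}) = {3/5}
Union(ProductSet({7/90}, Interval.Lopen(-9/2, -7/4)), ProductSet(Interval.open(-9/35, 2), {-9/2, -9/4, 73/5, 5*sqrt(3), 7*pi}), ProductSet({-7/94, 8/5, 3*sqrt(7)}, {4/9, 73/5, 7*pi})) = Union(ProductSet({7/90}, Interval.Lopen(-9/2, -7/4)), ProductSet({-7/94, 8/5, 3*sqrt(7)}, {4/9, 73/5, 7*pi}), ProductSet(Interval.open(-9/35, 2), {-9/2, -9/4, 73/5, 5*sqrt(3), 7*pi}))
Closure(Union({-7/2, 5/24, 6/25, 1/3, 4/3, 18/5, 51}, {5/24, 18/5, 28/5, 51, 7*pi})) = {-7/2, 5/24, 6/25, 1/3, 4/3, 18/5, 28/5, 51, 7*pi}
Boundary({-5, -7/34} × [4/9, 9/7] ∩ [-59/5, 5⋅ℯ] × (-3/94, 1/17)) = ∅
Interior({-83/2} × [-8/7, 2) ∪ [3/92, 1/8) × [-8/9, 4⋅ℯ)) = (3/92, 1/8) × (-8/9, 4⋅ℯ)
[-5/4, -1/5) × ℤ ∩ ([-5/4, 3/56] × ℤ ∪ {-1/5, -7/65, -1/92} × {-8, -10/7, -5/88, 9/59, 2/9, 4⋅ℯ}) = [-5/4, -1/5) × ℤ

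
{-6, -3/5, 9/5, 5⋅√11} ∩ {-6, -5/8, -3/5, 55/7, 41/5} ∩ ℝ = {-6, -3/5}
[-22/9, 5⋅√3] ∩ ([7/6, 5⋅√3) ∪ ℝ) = [-22/9, 5⋅√3]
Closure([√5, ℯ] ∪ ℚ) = ℚ ∪ (-∞, ∞)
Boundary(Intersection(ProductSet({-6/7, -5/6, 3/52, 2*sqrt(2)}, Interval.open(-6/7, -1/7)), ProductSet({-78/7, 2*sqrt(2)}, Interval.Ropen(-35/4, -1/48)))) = ProductSet({2*sqrt(2)}, Interval(-6/7, -1/7))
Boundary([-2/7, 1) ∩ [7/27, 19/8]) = {7/27, 1}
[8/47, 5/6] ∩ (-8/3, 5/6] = [8/47, 5/6]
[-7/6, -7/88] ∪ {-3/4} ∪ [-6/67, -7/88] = [-7/6, -7/88]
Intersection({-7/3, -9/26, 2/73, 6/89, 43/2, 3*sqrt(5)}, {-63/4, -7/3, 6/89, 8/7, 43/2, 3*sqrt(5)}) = {-7/3, 6/89, 43/2, 3*sqrt(5)}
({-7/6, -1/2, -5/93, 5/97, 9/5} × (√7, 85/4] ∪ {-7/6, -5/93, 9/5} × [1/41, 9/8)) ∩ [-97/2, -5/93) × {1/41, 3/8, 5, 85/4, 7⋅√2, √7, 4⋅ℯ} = ({-7/6} × {1/41, 3/8}) ∪ ({-7/6, -1/2} × {5, 85/4, 7⋅√2, 4⋅ℯ})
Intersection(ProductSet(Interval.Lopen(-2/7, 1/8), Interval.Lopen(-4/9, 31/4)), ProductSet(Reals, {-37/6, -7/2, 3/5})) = ProductSet(Interval.Lopen(-2/7, 1/8), {3/5})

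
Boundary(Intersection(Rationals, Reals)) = Reals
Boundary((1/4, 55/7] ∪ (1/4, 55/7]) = {1/4, 55/7}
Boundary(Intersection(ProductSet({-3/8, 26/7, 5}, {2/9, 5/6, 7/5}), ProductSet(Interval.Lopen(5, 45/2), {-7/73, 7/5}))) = EmptySet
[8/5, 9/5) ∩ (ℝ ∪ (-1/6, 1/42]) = [8/5, 9/5)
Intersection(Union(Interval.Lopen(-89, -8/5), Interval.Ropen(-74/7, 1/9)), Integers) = Range(-88, 1, 1)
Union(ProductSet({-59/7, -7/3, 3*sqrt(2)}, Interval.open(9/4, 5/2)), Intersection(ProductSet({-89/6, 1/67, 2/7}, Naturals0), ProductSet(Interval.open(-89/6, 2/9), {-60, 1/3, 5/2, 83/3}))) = ProductSet({-59/7, -7/3, 3*sqrt(2)}, Interval.open(9/4, 5/2))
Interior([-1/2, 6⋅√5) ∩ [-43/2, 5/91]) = (-1/2, 5/91)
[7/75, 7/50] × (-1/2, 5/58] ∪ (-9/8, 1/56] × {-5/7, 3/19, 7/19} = ((-9/8, 1/56] × {-5/7, 3/19, 7/19}) ∪ ([7/75, 7/50] × (-1/2, 5/58])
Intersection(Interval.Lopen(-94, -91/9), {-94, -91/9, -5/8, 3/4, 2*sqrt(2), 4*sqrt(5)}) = {-91/9}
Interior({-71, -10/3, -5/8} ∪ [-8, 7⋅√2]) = (-8, 7⋅√2)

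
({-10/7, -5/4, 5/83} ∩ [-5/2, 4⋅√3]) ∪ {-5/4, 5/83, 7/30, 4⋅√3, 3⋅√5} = {-10/7, -5/4, 5/83, 7/30, 4⋅√3, 3⋅√5}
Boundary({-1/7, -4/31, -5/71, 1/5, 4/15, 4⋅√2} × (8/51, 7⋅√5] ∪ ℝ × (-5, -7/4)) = (ℝ × {-5, -7/4}) ∪ ({-1/7, -4/31, -5/71, 1/5, 4/15, 4⋅√2} × [8/51, 7⋅√5])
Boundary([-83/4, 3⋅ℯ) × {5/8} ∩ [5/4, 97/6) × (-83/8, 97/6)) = [5/4, 3⋅ℯ] × {5/8}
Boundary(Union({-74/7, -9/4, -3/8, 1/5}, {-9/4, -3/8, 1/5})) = {-74/7, -9/4, -3/8, 1/5}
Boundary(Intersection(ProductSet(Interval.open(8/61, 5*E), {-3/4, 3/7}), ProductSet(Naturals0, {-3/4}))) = ProductSet(Range(1, 14, 1), {-3/4})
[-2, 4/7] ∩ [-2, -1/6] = [-2, -1/6]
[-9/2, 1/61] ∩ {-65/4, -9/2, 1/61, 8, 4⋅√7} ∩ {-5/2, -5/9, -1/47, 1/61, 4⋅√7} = {1/61}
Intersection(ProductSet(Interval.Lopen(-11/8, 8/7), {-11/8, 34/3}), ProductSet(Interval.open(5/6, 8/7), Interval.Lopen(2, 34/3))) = ProductSet(Interval.open(5/6, 8/7), {34/3})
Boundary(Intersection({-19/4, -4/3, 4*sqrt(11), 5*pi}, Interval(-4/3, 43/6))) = {-4/3}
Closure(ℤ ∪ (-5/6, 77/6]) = ℤ ∪ [-5/6, 77/6]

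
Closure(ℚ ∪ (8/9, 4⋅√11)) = ℚ ∪ (-∞, ∞)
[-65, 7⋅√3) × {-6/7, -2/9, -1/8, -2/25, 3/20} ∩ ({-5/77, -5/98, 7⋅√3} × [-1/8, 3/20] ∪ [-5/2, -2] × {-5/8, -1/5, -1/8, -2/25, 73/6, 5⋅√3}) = ({-5/77, -5/98} × {-1/8, -2/25, 3/20}) ∪ ([-5/2, -2] × {-1/8, -2/25})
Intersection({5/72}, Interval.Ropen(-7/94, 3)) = {5/72}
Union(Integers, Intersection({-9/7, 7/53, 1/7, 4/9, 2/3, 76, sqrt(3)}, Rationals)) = Union({-9/7, 7/53, 1/7, 4/9, 2/3}, Integers)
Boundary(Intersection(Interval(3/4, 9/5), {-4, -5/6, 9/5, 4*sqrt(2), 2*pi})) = {9/5}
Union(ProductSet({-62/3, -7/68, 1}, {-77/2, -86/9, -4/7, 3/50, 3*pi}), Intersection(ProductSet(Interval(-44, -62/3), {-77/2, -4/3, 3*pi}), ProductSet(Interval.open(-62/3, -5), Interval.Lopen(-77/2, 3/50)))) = ProductSet({-62/3, -7/68, 1}, {-77/2, -86/9, -4/7, 3/50, 3*pi})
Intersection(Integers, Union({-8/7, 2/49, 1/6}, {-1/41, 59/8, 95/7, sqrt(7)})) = EmptySet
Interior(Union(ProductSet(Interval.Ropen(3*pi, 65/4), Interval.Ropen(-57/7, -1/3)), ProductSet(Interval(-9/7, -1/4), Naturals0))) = ProductSet(Interval.open(3*pi, 65/4), Interval.open(-57/7, -1/3))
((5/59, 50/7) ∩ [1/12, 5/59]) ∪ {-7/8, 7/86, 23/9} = {-7/8, 7/86, 23/9}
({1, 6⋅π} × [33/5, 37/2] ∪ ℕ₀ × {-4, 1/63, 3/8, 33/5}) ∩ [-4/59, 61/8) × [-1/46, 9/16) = {0, 1, …, 7} × {1/63, 3/8}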